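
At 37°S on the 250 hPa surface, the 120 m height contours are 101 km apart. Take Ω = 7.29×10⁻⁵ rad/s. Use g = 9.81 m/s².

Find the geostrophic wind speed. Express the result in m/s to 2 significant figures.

130 m/s

Coriolis parameter at 37°S:
f = 2Ω sin φ = 2 × 7.29×10⁻⁵ × sin 37° = 8.77×10⁻⁵ s⁻¹
Height gradient: |∂Z/∂n| = 120 m / 101000 m = 1.19×10⁻³
On a pressure surface, geostrophic balance gives V_g = (g/f)|∂Z/∂n|:
V_g = 9.81 × 1.19×10⁻³ / 8.77×10⁻⁵ = 133 m/s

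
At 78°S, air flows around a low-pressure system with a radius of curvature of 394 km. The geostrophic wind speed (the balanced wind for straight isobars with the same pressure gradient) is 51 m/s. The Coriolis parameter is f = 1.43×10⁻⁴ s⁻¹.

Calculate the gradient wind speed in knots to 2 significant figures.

63 knots

Around a low, centrifugal force acts outward with Coriolis, so pressure-gradient force balances both:
(1/ρ)|∂P/∂n| = fV + V²/R  →  V² + fR·V − fR·V_g = 0
With fR = 1.43×10⁻⁴ × 394×10³ m = 56.3 m/s:
V = [−fR + √((fR)² + 4 fR V_g)]/2 = [−56.3 + √(56.3² + 4×56.3×51)]/2 = 32.4 m/s
Subgeostrophic (V < V_g = 51 m/s), as expected around a low.
Converting: 32.4 m/s × 1.944 = 63 knots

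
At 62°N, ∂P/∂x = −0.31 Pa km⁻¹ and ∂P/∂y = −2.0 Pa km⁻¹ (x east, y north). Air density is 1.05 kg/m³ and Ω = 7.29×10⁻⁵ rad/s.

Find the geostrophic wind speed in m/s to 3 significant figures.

15.0 m/s

Coriolis parameter at 62°N:
f = 2Ω sin φ = 2 × 7.29×10⁻⁵ × sin 62° = 1.29×10⁻⁴ s⁻¹
Component geostrophic relations (x east, y north):
u_g = −(1/(fρ)) ∂P/∂y,  v_g = (1/(fρ)) ∂P/∂x
u_g = −(−2.0×10⁻³)/(1.29×10⁻⁴ × 1.05) = 14.8 m/s;  v_g = (−0.31×10⁻³)/(1.29×10⁻⁴ × 1.05) = −2.29 m/s
|V_g| = √(u_g² + v_g²) = 15.0 m/s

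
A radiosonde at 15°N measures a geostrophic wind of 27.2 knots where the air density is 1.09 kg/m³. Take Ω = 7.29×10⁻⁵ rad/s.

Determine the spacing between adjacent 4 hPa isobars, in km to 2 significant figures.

Coriolis parameter at 15°N:
f = 2Ω sin φ = 2 × 7.29×10⁻⁵ × sin 15° = 3.77×10⁻⁵ s⁻¹
Wind speed in SI: 27.2 knots = 14.0 m/s
Geostrophic balance rearranged: |∂P/∂n| = f ρ V_g
|∂P/∂n| = 3.77×10⁻⁵ × 1.09 × 14.0 = 5.76×10⁻⁴ Pa/m
Isobar spacing: Δn = ΔP/|∂P/∂n| = 400 Pa / 5.76×10⁻⁴ Pa/m = 694981 m ≈ 690 km

690 km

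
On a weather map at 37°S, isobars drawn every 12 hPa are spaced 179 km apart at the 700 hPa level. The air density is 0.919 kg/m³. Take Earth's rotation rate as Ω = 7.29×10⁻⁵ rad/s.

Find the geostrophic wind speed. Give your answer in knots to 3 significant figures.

162 knots

Coriolis parameter at 37°S:
f = 2Ω sin φ = 2 × 7.29×10⁻⁵ × sin 37° = 8.77×10⁻⁵ s⁻¹
Pressure gradient: |∂P/∂n| = 1200 Pa / 179000 m = 6.70×10⁻³ Pa/m
Geostrophic balance (pressure-gradient force = Coriolis force):
V_g = (1/(fρ)) |∂P/∂n| = 6.70×10⁻³ / (8.77×10⁻⁵ × 0.919) = 83.1 m/s
Converting: 83.1 m/s × 1.944 = 162 knots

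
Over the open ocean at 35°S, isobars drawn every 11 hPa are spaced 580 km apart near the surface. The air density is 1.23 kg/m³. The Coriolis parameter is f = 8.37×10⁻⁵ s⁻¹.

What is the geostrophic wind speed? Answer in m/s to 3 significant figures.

Pressure gradient: |∂P/∂n| = 1100 Pa / 580000 m = 1.90×10⁻³ Pa/m
Geostrophic balance (pressure-gradient force = Coriolis force):
V_g = (1/(fρ)) |∂P/∂n| = 1.90×10⁻³ / (8.37×10⁻⁵ × 1.23) = 18.4 m/s

18.4 m/s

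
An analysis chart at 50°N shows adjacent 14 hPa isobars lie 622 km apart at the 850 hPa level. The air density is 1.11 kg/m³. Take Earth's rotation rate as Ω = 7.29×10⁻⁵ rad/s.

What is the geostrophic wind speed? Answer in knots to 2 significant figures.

35 knots

Coriolis parameter at 50°N:
f = 2Ω sin φ = 2 × 7.29×10⁻⁵ × sin 50° = 1.12×10⁻⁴ s⁻¹
Pressure gradient: |∂P/∂n| = 1400 Pa / 622000 m = 2.25×10⁻³ Pa/m
Geostrophic balance (pressure-gradient force = Coriolis force):
V_g = (1/(fρ)) |∂P/∂n| = 2.25×10⁻³ / (1.12×10⁻⁴ × 1.11) = 18.2 m/s
Converting: 18.2 m/s × 1.944 = 35 knots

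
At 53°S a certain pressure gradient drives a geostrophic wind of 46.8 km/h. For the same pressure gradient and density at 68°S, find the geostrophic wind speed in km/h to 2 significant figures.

With the same pressure gradient and density, V_g ∝ 1/f ∝ 1/sin φ.
V₂ = V₁ · sin φ₁ / sin φ₂ = 46.8 × sin 53° / sin 68°
V₂ = 46.8 × 0.7986/0.9272 = 40 km/h

40 km/h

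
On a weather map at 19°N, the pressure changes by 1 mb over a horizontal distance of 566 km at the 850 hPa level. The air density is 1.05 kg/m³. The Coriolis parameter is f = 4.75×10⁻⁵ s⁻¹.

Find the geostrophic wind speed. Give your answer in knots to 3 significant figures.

Pressure gradient: |∂P/∂n| = 100 Pa / 566000 m = 1.77×10⁻⁴ Pa/m
Geostrophic balance (pressure-gradient force = Coriolis force):
V_g = (1/(fρ)) |∂P/∂n| = 1.77×10⁻⁴ / (4.75×10⁻⁵ × 1.05) = 3.54 m/s
Converting: 3.54 m/s × 1.944 = 6.89 knots

6.89 knots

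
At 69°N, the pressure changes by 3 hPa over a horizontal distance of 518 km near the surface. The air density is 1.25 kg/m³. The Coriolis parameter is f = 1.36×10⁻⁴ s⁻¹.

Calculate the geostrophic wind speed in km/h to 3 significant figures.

Pressure gradient: |∂P/∂n| = 300 Pa / 518000 m = 5.79×10⁻⁴ Pa/m
Geostrophic balance (pressure-gradient force = Coriolis force):
V_g = (1/(fρ)) |∂P/∂n| = 5.79×10⁻⁴ / (1.36×10⁻⁴ × 1.25) = 3.41 m/s
Converting: 3.41 m/s × 3.6 = 12.3 km/h

12.3 km/h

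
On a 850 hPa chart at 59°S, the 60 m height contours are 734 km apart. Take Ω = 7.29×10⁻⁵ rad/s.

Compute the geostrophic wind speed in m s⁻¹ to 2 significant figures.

Coriolis parameter at 59°S:
f = 2Ω sin φ = 2 × 7.29×10⁻⁵ × sin 59° = 1.25×10⁻⁴ s⁻¹
Height gradient: |∂Z/∂n| = 60 m / 734000 m = 8.17×10⁻⁵
On a pressure surface, geostrophic balance gives V_g = (g/f)|∂Z/∂n|:
V_g = 9.81 × 8.17×10⁻⁵ / 1.25×10⁻⁴ = 6.42 m/s

6.4 m s⁻¹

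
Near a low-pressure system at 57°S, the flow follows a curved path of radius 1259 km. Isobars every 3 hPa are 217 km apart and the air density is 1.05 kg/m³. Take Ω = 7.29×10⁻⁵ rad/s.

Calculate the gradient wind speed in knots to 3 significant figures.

Coriolis parameter at 57°S:
f = 2Ω sin φ = 2 × 7.29×10⁻⁵ × sin 57° = 1.22×10⁻⁴ s⁻¹
Pressure gradient: |∂P/∂n| = 300 Pa / 217000 m = 1.38×10⁻³ Pa/m
Geostrophic speed: V_g = |∂P/∂n|/(fρ) = 1.38×10⁻³/(1.22×10⁻⁴ × 1.05) = 10.8 m/s
Around a low, centrifugal force acts outward with Coriolis, so pressure-gradient force balances both:
(1/ρ)|∂P/∂n| = fV + V²/R  →  V² + fR·V − fR·V_g = 0
With fR = 1.22×10⁻⁴ × 1259×10³ m = 154 m/s:
V = [−fR + √((fR)² + 4 fR V_g)]/2 = [−154 + √(154² + 4×154×10.8)]/2 = 10.1 m/s
Subgeostrophic (V < V_g = 10.8 m/s), as expected around a low.
Converting: 10.1 m/s × 1.944 = 19.6 knots

19.6 knots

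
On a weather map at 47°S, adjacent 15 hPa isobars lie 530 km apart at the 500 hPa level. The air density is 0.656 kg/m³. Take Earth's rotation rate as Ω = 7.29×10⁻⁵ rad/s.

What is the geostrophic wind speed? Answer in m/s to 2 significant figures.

40 m/s

Coriolis parameter at 47°S:
f = 2Ω sin φ = 2 × 7.29×10⁻⁵ × sin 47° = 1.07×10⁻⁴ s⁻¹
Pressure gradient: |∂P/∂n| = 1500 Pa / 530000 m = 2.83×10⁻³ Pa/m
Geostrophic balance (pressure-gradient force = Coriolis force):
V_g = (1/(fρ)) |∂P/∂n| = 2.83×10⁻³ / (1.07×10⁻⁴ × 0.656) = 40.5 m/s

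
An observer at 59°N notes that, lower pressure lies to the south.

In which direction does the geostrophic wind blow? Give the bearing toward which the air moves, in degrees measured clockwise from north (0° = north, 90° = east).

The pressure-gradient force points toward the south (bearing 180°).
Geostrophic balance: in the Northern Hemisphere the Coriolis force deflects motion to the right, so the geostrophic wind blows 90° to the right of the pressure-gradient force (low pressure on the left).
Rotating 180° by 90° clockwise gives 270° — the wind blows toward the west.

270°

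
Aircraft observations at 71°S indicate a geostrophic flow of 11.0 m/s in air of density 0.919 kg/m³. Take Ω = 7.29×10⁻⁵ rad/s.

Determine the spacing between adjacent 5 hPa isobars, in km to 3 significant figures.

Coriolis parameter at 71°S:
f = 2Ω sin φ = 2 × 7.29×10⁻⁵ × sin 71° = 1.38×10⁻⁴ s⁻¹
Geostrophic balance rearranged: |∂P/∂n| = f ρ V_g
|∂P/∂n| = 1.38×10⁻⁴ × 0.919 × 11.0 = 1.39×10⁻³ Pa/m
Isobar spacing: Δn = ΔP/|∂P/∂n| = 500 Pa / 1.39×10⁻³ Pa/m = 358785 m ≈ 359 km

359 km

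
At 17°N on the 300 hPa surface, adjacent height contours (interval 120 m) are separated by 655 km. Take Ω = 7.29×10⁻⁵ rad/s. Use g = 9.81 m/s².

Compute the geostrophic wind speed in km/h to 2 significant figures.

Coriolis parameter at 17°N:
f = 2Ω sin φ = 2 × 7.29×10⁻⁵ × sin 17° = 4.26×10⁻⁵ s⁻¹
Height gradient: |∂Z/∂n| = 120 m / 655000 m = 1.83×10⁻⁴
On a pressure surface, geostrophic balance gives V_g = (g/f)|∂Z/∂n|:
V_g = 9.81 × 1.83×10⁻⁴ / 4.26×10⁻⁵ = 42.2 m/s
Converting: 42.2 m/s × 3.6 = 150 km/h

150 km/h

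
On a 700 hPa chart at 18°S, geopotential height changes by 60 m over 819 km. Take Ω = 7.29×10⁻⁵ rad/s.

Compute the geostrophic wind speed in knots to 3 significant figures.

31.0 knots

Coriolis parameter at 18°S:
f = 2Ω sin φ = 2 × 7.29×10⁻⁵ × sin 18° = 4.51×10⁻⁵ s⁻¹
Height gradient: |∂Z/∂n| = 60 m / 819000 m = 7.33×10⁻⁵
On a pressure surface, geostrophic balance gives V_g = (g/f)|∂Z/∂n|:
V_g = 9.81 × 7.33×10⁻⁵ / 4.51×10⁻⁵ = 16.0 m/s
Converting: 16.0 m/s × 1.944 = 31.0 knots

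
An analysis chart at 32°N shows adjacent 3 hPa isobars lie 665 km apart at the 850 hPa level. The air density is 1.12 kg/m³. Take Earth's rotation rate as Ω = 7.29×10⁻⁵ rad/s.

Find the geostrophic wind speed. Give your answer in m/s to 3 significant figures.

5.21 m/s

Coriolis parameter at 32°N:
f = 2Ω sin φ = 2 × 7.29×10⁻⁵ × sin 32° = 7.73×10⁻⁵ s⁻¹
Pressure gradient: |∂P/∂n| = 300 Pa / 665000 m = 4.51×10⁻⁴ Pa/m
Geostrophic balance (pressure-gradient force = Coriolis force):
V_g = (1/(fρ)) |∂P/∂n| = 4.51×10⁻⁴ / (7.73×10⁻⁵ × 1.12) = 5.21 m/s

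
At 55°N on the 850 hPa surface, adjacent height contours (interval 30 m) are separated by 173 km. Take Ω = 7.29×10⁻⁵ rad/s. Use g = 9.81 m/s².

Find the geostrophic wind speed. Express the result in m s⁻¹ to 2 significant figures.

Coriolis parameter at 55°N:
f = 2Ω sin φ = 2 × 7.29×10⁻⁵ × sin 55° = 1.19×10⁻⁴ s⁻¹
Height gradient: |∂Z/∂n| = 30 m / 173000 m = 1.73×10⁻⁴
On a pressure surface, geostrophic balance gives V_g = (g/f)|∂Z/∂n|:
V_g = 9.81 × 1.73×10⁻⁴ / 1.19×10⁻⁴ = 14.2 m/s

14 m s⁻¹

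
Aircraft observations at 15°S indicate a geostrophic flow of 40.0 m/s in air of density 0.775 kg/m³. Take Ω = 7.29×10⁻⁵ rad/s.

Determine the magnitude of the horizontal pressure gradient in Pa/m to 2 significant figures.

1.2×10⁻³ Pa/m

Coriolis parameter at 15°S:
f = 2Ω sin φ = 2 × 7.29×10⁻⁵ × sin 15° = 3.77×10⁻⁵ s⁻¹
Geostrophic balance rearranged: |∂P/∂n| = f ρ V_g
|∂P/∂n| = 3.77×10⁻⁵ × 0.775 × 40.0 = 1.17×10⁻³ Pa/m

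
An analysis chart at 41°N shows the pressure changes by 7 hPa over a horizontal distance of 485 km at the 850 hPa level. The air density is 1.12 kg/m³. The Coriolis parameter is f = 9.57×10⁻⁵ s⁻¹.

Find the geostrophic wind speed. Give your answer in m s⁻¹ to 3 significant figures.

Pressure gradient: |∂P/∂n| = 700 Pa / 485000 m = 1.44×10⁻³ Pa/m
Geostrophic balance (pressure-gradient force = Coriolis force):
V_g = (1/(fρ)) |∂P/∂n| = 1.44×10⁻³ / (9.57×10⁻⁵ × 1.12) = 13.5 m/s

13.5 m s⁻¹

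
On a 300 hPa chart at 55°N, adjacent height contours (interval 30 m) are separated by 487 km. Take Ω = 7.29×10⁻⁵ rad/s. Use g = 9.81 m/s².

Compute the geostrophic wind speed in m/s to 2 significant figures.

5.1 m/s

Coriolis parameter at 55°N:
f = 2Ω sin φ = 2 × 7.29×10⁻⁵ × sin 55° = 1.19×10⁻⁴ s⁻¹
Height gradient: |∂Z/∂n| = 30 m / 487000 m = 6.16×10⁻⁵
On a pressure surface, geostrophic balance gives V_g = (g/f)|∂Z/∂n|:
V_g = 9.81 × 6.16×10⁻⁵ / 1.19×10⁻⁴ = 5.06 m/s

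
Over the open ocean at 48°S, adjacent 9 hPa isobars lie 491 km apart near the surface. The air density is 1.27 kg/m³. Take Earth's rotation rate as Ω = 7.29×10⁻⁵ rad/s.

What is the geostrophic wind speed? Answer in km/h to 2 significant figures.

48 km/h

Coriolis parameter at 48°S:
f = 2Ω sin φ = 2 × 7.29×10⁻⁵ × sin 48° = 1.08×10⁻⁴ s⁻¹
Pressure gradient: |∂P/∂n| = 900 Pa / 491000 m = 1.83×10⁻³ Pa/m
Geostrophic balance (pressure-gradient force = Coriolis force):
V_g = (1/(fρ)) |∂P/∂n| = 1.83×10⁻³ / (1.08×10⁻⁴ × 1.27) = 13.3 m/s
Converting: 13.3 m/s × 3.6 = 48 km/h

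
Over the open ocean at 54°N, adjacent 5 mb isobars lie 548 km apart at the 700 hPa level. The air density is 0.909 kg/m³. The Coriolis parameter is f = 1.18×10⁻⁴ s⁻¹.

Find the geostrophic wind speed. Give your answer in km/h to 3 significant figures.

Pressure gradient: |∂P/∂n| = 500 Pa / 548000 m = 9.12×10⁻⁴ Pa/m
Geostrophic balance (pressure-gradient force = Coriolis force):
V_g = (1/(fρ)) |∂P/∂n| = 9.12×10⁻⁴ / (1.18×10⁻⁴ × 0.909) = 8.51 m/s
Converting: 8.51 m/s × 3.6 = 30.6 km/h

30.6 km/h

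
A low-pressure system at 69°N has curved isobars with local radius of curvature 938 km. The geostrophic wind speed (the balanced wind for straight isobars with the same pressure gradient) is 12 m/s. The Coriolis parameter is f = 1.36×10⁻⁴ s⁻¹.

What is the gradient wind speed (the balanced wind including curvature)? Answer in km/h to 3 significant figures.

Around a low, centrifugal force acts outward with Coriolis, so pressure-gradient force balances both:
(1/ρ)|∂P/∂n| = fV + V²/R  →  V² + fR·V − fR·V_g = 0
With fR = 1.36×10⁻⁴ × 938×10³ m = 128 m/s:
V = [−fR + √((fR)² + 4 fR V_g)]/2 = [−128 + √(128² + 4×128×12)]/2 = 11 m/s
Subgeostrophic (V < V_g = 12 m/s), as expected around a low.
Converting: 11 m/s × 3.6 = 39.8 km/h

39.8 km/h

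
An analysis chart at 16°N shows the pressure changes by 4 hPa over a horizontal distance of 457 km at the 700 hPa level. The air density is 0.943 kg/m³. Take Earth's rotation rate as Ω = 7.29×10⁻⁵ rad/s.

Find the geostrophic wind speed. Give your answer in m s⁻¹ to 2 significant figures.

23 m s⁻¹

Coriolis parameter at 16°N:
f = 2Ω sin φ = 2 × 7.29×10⁻⁵ × sin 16° = 4.02×10⁻⁵ s⁻¹
Pressure gradient: |∂P/∂n| = 400 Pa / 457000 m = 8.75×10⁻⁴ Pa/m
Geostrophic balance (pressure-gradient force = Coriolis force):
V_g = (1/(fρ)) |∂P/∂n| = 8.75×10⁻⁴ / (4.02×10⁻⁵ × 0.943) = 23.1 m/s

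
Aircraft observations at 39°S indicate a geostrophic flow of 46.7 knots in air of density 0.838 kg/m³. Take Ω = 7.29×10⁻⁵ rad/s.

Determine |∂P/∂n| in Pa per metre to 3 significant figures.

1.85×10⁻³ Pa/m

Coriolis parameter at 39°S:
f = 2Ω sin φ = 2 × 7.29×10⁻⁵ × sin 39° = 9.18×10⁻⁵ s⁻¹
Wind speed in SI: 46.7 knots = 24.0 m/s
Geostrophic balance rearranged: |∂P/∂n| = f ρ V_g
|∂P/∂n| = 9.18×10⁻⁵ × 0.838 × 24.0 = 1.85×10⁻³ Pa/m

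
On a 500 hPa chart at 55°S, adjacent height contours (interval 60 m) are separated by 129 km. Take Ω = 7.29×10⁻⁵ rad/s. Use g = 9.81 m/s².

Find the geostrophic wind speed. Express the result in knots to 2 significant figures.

Coriolis parameter at 55°S:
f = 2Ω sin φ = 2 × 7.29×10⁻⁵ × sin 55° = 1.19×10⁻⁴ s⁻¹
Height gradient: |∂Z/∂n| = 60 m / 129000 m = 4.65×10⁻⁴
On a pressure surface, geostrophic balance gives V_g = (g/f)|∂Z/∂n|:
V_g = 9.81 × 4.65×10⁻⁴ / 1.19×10⁻⁴ = 38.2 m/s
Converting: 38.2 m/s × 1.944 = 74 knots

74 knots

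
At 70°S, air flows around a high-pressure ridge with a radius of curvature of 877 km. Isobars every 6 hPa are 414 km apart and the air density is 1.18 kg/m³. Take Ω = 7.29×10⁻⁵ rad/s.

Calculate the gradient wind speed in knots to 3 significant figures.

Coriolis parameter at 70°S:
f = 2Ω sin φ = 2 × 7.29×10⁻⁵ × sin 70° = 1.37×10⁻⁴ s⁻¹
Pressure gradient: |∂P/∂n| = 600 Pa / 414000 m = 1.45×10⁻³ Pa/m
Geostrophic speed: V_g = |∂P/∂n|/(fρ) = 1.45×10⁻³/(1.37×10⁻⁴ × 1.18) = 8.96 m/s
Around a high, pressure-gradient force acts outward with centrifugal, so Coriolis balances both:
fV = (1/ρ)|∂P/∂n| + V²/R  →  V² − fR·V + fR·V_g = 0
With fR = 1.37×10⁻⁴ × 877×10³ m = 120 m/s:
V = [fR − √((fR)² − 4 fR V_g)]/2 = [120 − √(120² − 4×120×8.96)]/2 = 9.76 m/s
Supergeostrophic (V > V_g = 8.96 m/s), as expected around a high.
Converting: 9.76 m/s × 1.944 = 19.0 knots

19.0 knots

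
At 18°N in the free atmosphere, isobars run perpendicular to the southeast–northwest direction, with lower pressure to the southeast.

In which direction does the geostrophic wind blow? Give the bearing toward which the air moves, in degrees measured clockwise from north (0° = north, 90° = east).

The pressure-gradient force points toward the southeast (bearing 135°).
Geostrophic balance: in the Northern Hemisphere the Coriolis force deflects motion to the right, so the geostrophic wind blows 90° to the right of the pressure-gradient force (low pressure on the left).
Rotating 135° by 90° clockwise gives 225° — the wind blows toward the southwest.

225°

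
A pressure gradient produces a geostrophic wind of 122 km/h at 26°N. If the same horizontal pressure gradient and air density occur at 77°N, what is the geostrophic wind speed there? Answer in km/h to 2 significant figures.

55 km/h

With the same pressure gradient and density, V_g ∝ 1/f ∝ 1/sin φ.
V₂ = V₁ · sin φ₁ / sin φ₂ = 122 × sin 26° / sin 77°
V₂ = 122 × 0.4384/0.9744 = 55 km/h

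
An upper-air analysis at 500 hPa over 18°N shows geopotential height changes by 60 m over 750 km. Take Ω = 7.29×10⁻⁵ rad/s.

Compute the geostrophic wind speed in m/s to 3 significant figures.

Coriolis parameter at 18°N:
f = 2Ω sin φ = 2 × 7.29×10⁻⁵ × sin 18° = 4.51×10⁻⁵ s⁻¹
Height gradient: |∂Z/∂n| = 60 m / 750000 m = 8.00×10⁻⁵
On a pressure surface, geostrophic balance gives V_g = (g/f)|∂Z/∂n|:
V_g = 9.81 × 8.00×10⁻⁵ / 4.51×10⁻⁵ = 17.4 m/s

17.4 m/s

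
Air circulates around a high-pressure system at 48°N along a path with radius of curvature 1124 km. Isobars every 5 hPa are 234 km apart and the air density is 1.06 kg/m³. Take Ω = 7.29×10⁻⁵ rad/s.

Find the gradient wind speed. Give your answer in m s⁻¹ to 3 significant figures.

22.9 m s⁻¹

Coriolis parameter at 48°N:
f = 2Ω sin φ = 2 × 7.29×10⁻⁵ × sin 48° = 1.08×10⁻⁴ s⁻¹
Pressure gradient: |∂P/∂n| = 500 Pa / 234000 m = 2.14×10⁻³ Pa/m
Geostrophic speed: V_g = |∂P/∂n|/(fρ) = 2.14×10⁻³/(1.08×10⁻⁴ × 1.06) = 18.6 m/s
Around a high, pressure-gradient force acts outward with centrifugal, so Coriolis balances both:
fV = (1/ρ)|∂P/∂n| + V²/R  →  V² − fR·V + fR·V_g = 0
With fR = 1.08×10⁻⁴ × 1124×10³ m = 122 m/s:
V = [fR − √((fR)² − 4 fR V_g)]/2 = [122 − √(122² − 4×122×18.6)]/2 = 22.9 m/s
Supergeostrophic (V > V_g = 18.6 m/s), as expected around a high.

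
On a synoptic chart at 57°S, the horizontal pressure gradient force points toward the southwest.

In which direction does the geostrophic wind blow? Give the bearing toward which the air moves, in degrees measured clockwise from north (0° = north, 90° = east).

The pressure-gradient force points toward the southwest (bearing 225°).
Geostrophic balance: in the Southern Hemisphere the Coriolis force deflects motion to the left, so the geostrophic wind blows 90° to the left of the pressure-gradient force (low pressure on the right).
Rotating 225° by 90° counterclockwise gives 135° — the wind blows toward the southeast.

135°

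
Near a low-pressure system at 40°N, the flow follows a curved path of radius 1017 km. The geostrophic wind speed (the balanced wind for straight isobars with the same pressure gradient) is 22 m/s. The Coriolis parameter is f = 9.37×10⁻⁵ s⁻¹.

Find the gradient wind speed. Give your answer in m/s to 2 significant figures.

Around a low, centrifugal force acts outward with Coriolis, so pressure-gradient force balances both:
(1/ρ)|∂P/∂n| = fV + V²/R  →  V² + fR·V − fR·V_g = 0
With fR = 9.37×10⁻⁵ × 1017×10³ m = 95.3 m/s:
V = [−fR + √((fR)² + 4 fR V_g)]/2 = [−95.3 + √(95.3² + 4×95.3×22)]/2 = 18.4 m/s
Subgeostrophic (V < V_g = 22 m/s), as expected around a low.

18 m/s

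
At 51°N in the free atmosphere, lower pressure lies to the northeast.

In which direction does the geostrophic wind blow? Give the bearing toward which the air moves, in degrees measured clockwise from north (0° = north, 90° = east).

The pressure-gradient force points toward the northeast (bearing 045°).
Geostrophic balance: in the Northern Hemisphere the Coriolis force deflects motion to the right, so the geostrophic wind blows 90° to the right of the pressure-gradient force (low pressure on the left).
Rotating 045° by 90° clockwise gives 135° — the wind blows toward the southeast.

135°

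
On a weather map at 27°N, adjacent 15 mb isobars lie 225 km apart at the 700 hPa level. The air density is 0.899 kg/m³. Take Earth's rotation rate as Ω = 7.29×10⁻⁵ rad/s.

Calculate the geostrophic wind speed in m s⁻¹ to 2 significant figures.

110 m s⁻¹

Coriolis parameter at 27°N:
f = 2Ω sin φ = 2 × 7.29×10⁻⁵ × sin 27° = 6.62×10⁻⁵ s⁻¹
Pressure gradient: |∂P/∂n| = 1500 Pa / 225000 m = 6.67×10⁻³ Pa/m
Geostrophic balance (pressure-gradient force = Coriolis force):
V_g = (1/(fρ)) |∂P/∂n| = 6.67×10⁻³ / (6.62×10⁻⁵ × 0.899) = 112 m/s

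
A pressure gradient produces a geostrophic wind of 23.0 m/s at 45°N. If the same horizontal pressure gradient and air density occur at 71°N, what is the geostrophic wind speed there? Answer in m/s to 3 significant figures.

With the same pressure gradient and density, V_g ∝ 1/f ∝ 1/sin φ.
V₂ = V₁ · sin φ₁ / sin φ₂ = 23.0 × sin 45° / sin 71°
V₂ = 23.0 × 0.7071/0.9455 = 17.2 m/s

17.2 m/s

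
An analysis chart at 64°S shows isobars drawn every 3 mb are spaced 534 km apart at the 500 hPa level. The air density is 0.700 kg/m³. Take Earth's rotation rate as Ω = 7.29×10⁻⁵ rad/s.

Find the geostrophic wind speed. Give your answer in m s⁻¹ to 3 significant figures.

6.12 m s⁻¹

Coriolis parameter at 64°S:
f = 2Ω sin φ = 2 × 7.29×10⁻⁵ × sin 64° = 1.31×10⁻⁴ s⁻¹
Pressure gradient: |∂P/∂n| = 300 Pa / 534000 m = 5.62×10⁻⁴ Pa/m
Geostrophic balance (pressure-gradient force = Coriolis force):
V_g = (1/(fρ)) |∂P/∂n| = 5.62×10⁻⁴ / (1.31×10⁻⁴ × 0.700) = 6.12 m/s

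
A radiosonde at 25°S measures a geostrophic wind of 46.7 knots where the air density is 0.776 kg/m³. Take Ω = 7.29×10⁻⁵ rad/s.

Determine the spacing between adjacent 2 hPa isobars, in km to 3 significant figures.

174 km

Coriolis parameter at 25°S:
f = 2Ω sin φ = 2 × 7.29×10⁻⁵ × sin 25° = 6.16×10⁻⁵ s⁻¹
Wind speed in SI: 46.7 knots = 24.0 m/s
Geostrophic balance rearranged: |∂P/∂n| = f ρ V_g
|∂P/∂n| = 6.16×10⁻⁵ × 0.776 × 24.0 = 1.15×10⁻³ Pa/m
Isobar spacing: Δn = ΔP/|∂P/∂n| = 200 Pa / 1.15×10⁻³ Pa/m = 174104 m ≈ 174 km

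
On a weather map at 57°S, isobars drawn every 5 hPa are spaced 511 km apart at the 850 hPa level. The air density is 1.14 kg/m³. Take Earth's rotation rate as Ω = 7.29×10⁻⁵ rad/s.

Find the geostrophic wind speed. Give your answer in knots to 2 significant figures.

Coriolis parameter at 57°S:
f = 2Ω sin φ = 2 × 7.29×10⁻⁵ × sin 57° = 1.22×10⁻⁴ s⁻¹
Pressure gradient: |∂P/∂n| = 500 Pa / 511000 m = 9.78×10⁻⁴ Pa/m
Geostrophic balance (pressure-gradient force = Coriolis force):
V_g = (1/(fρ)) |∂P/∂n| = 9.78×10⁻⁴ / (1.22×10⁻⁴ × 1.14) = 7.02 m/s
Converting: 7.02 m/s × 1.944 = 14 knots

14 knots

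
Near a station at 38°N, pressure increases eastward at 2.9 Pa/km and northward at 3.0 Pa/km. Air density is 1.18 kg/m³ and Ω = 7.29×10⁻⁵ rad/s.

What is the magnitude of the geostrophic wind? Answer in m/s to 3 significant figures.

Coriolis parameter at 38°N:
f = 2Ω sin φ = 2 × 7.29×10⁻⁵ × sin 38° = 8.98×10⁻⁵ s⁻¹
Component geostrophic relations (x east, y north):
u_g = −(1/(fρ)) ∂P/∂y,  v_g = (1/(fρ)) ∂P/∂x
u_g = −(3.0×10⁻³)/(8.98×10⁻⁵ × 1.18) = −28.3 m/s;  v_g = (2.9×10⁻³)/(8.98×10⁻⁵ × 1.18) = 27.4 m/s
|V_g| = √(u_g² + v_g²) = 39.4 m/s

39.4 m/s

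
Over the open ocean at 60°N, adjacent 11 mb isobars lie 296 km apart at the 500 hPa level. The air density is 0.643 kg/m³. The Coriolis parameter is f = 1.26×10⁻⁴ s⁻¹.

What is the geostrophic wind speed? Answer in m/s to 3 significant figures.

Pressure gradient: |∂P/∂n| = 1100 Pa / 296000 m = 3.72×10⁻³ Pa/m
Geostrophic balance (pressure-gradient force = Coriolis force):
V_g = (1/(fρ)) |∂P/∂n| = 3.72×10⁻³ / (1.26×10⁻⁴ × 0.643) = 45.9 m/s

45.9 m/s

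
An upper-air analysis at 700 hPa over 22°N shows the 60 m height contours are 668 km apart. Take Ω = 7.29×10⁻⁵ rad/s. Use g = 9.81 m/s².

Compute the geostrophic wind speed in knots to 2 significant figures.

Coriolis parameter at 22°N:
f = 2Ω sin φ = 2 × 7.29×10⁻⁵ × sin 22° = 5.46×10⁻⁵ s⁻¹
Height gradient: |∂Z/∂n| = 60 m / 668000 m = 8.98×10⁻⁵
On a pressure surface, geostrophic balance gives V_g = (g/f)|∂Z/∂n|:
V_g = 9.81 × 8.98×10⁻⁵ / 5.46×10⁻⁵ = 16.1 m/s
Converting: 16.1 m/s × 1.944 = 31 knots

31 knots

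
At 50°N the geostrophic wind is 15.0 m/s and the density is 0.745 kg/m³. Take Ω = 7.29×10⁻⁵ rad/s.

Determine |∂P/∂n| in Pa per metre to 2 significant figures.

1.2×10⁻³ Pa/m

Coriolis parameter at 50°N:
f = 2Ω sin φ = 2 × 7.29×10⁻⁵ × sin 50° = 1.12×10⁻⁴ s⁻¹
Geostrophic balance rearranged: |∂P/∂n| = f ρ V_g
|∂P/∂n| = 1.12×10⁻⁴ × 0.745 × 15.0 = 1.25×10⁻³ Pa/m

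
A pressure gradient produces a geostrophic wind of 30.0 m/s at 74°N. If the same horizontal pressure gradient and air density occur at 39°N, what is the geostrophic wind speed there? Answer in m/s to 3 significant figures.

45.8 m/s

With the same pressure gradient and density, V_g ∝ 1/f ∝ 1/sin φ.
V₂ = V₁ · sin φ₁ / sin φ₂ = 30.0 × sin 74° / sin 39°
V₂ = 30.0 × 0.9613/0.6293 = 45.8 m/s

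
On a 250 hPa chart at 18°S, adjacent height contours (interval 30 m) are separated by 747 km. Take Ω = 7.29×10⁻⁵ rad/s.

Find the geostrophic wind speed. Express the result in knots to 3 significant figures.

17.0 knots

Coriolis parameter at 18°S:
f = 2Ω sin φ = 2 × 7.29×10⁻⁵ × sin 18° = 4.51×10⁻⁵ s⁻¹
Height gradient: |∂Z/∂n| = 30 m / 747000 m = 4.02×10⁻⁵
On a pressure surface, geostrophic balance gives V_g = (g/f)|∂Z/∂n|:
V_g = 9.81 × 4.02×10⁻⁵ / 4.51×10⁻⁵ = 8.74 m/s
Converting: 8.74 m/s × 1.944 = 17.0 knots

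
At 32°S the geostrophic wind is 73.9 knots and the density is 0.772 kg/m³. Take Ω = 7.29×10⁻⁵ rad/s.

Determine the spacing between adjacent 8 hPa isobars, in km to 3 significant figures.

Coriolis parameter at 32°S:
f = 2Ω sin φ = 2 × 7.29×10⁻⁵ × sin 32° = 7.73×10⁻⁵ s⁻¹
Wind speed in SI: 73.9 knots = 38.0 m/s
Geostrophic balance rearranged: |∂P/∂n| = f ρ V_g
|∂P/∂n| = 7.73×10⁻⁵ × 0.772 × 38.0 = 2.27×10⁻³ Pa/m
Isobar spacing: Δn = ΔP/|∂P/∂n| = 800 Pa / 2.27×10⁻³ Pa/m = 352795 m ≈ 353 km

353 km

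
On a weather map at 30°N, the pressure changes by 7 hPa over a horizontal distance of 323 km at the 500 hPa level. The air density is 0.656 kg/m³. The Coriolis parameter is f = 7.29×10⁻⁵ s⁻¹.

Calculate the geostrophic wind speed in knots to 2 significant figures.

88 knots

Pressure gradient: |∂P/∂n| = 700 Pa / 323000 m = 2.17×10⁻³ Pa/m
Geostrophic balance (pressure-gradient force = Coriolis force):
V_g = (1/(fρ)) |∂P/∂n| = 2.17×10⁻³ / (7.29×10⁻⁵ × 0.656) = 45.3 m/s
Converting: 45.3 m/s × 1.944 = 88 knots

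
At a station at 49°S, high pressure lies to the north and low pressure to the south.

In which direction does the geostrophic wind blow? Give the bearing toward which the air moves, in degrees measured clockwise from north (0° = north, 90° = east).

The pressure-gradient force points toward the south (bearing 180°).
Geostrophic balance: in the Southern Hemisphere the Coriolis force deflects motion to the left, so the geostrophic wind blows 90° to the left of the pressure-gradient force (low pressure on the right).
Rotating 180° by 90° counterclockwise gives 090° — the wind blows toward the east.

090°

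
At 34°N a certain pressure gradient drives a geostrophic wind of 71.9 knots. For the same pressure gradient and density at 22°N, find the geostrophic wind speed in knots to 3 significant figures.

With the same pressure gradient and density, V_g ∝ 1/f ∝ 1/sin φ.
V₂ = V₁ · sin φ₁ / sin φ₂ = 71.9 × sin 34° / sin 22°
V₂ = 71.9 × 0.5592/0.3746 = 107 knots

107 knots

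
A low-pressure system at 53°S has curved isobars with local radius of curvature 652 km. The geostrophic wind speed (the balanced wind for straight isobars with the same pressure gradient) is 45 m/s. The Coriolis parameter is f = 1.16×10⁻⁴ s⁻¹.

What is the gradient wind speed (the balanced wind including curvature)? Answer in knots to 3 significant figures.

Around a low, centrifugal force acts outward with Coriolis, so pressure-gradient force balances both:
(1/ρ)|∂P/∂n| = fV + V²/R  →  V² + fR·V − fR·V_g = 0
With fR = 1.16×10⁻⁴ × 652×10³ m = 75.6 m/s:
V = [−fR + √((fR)² + 4 fR V_g)]/2 = [−75.6 + √(75.6² + 4×75.6×45)]/2 = 31.7 m/s
Subgeostrophic (V < V_g = 45 m/s), as expected around a low.
Converting: 31.7 m/s × 1.944 = 61.6 knots

61.6 knots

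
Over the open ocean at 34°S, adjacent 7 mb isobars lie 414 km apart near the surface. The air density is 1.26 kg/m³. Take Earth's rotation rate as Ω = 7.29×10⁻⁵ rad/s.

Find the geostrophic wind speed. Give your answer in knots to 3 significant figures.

32.0 knots

Coriolis parameter at 34°S:
f = 2Ω sin φ = 2 × 7.29×10⁻⁵ × sin 34° = 8.15×10⁻⁵ s⁻¹
Pressure gradient: |∂P/∂n| = 700 Pa / 414000 m = 1.69×10⁻³ Pa/m
Geostrophic balance (pressure-gradient force = Coriolis force):
V_g = (1/(fρ)) |∂P/∂n| = 1.69×10⁻³ / (8.15×10⁻⁵ × 1.26) = 16.5 m/s
Converting: 16.5 m/s × 1.944 = 32.0 knots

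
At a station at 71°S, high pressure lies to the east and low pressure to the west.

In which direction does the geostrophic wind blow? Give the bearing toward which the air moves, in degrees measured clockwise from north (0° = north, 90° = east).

180°

The pressure-gradient force points toward the west (bearing 270°).
Geostrophic balance: in the Southern Hemisphere the Coriolis force deflects motion to the left, so the geostrophic wind blows 90° to the left of the pressure-gradient force (low pressure on the right).
Rotating 270° by 90° counterclockwise gives 180° — the wind blows toward the south.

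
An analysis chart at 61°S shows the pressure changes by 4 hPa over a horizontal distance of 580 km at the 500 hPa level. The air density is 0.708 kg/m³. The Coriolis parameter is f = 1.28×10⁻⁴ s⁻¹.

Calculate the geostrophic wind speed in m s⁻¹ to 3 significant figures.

7.61 m s⁻¹

Pressure gradient: |∂P/∂n| = 400 Pa / 580000 m = 6.90×10⁻⁴ Pa/m
Geostrophic balance (pressure-gradient force = Coriolis force):
V_g = (1/(fρ)) |∂P/∂n| = 6.90×10⁻⁴ / (1.28×10⁻⁴ × 0.708) = 7.61 m/s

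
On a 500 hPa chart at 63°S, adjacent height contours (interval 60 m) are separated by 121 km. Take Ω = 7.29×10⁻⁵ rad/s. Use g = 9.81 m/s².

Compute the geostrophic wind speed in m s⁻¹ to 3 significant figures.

37.4 m s⁻¹

Coriolis parameter at 63°S:
f = 2Ω sin φ = 2 × 7.29×10⁻⁵ × sin 63° = 1.30×10⁻⁴ s⁻¹
Height gradient: |∂Z/∂n| = 60 m / 121000 m = 4.96×10⁻⁴
On a pressure surface, geostrophic balance gives V_g = (g/f)|∂Z/∂n|:
V_g = 9.81 × 4.96×10⁻⁴ / 1.30×10⁻⁴ = 37.4 m/s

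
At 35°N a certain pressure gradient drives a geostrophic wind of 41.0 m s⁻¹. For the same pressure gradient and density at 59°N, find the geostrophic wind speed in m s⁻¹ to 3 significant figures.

With the same pressure gradient and density, V_g ∝ 1/f ∝ 1/sin φ.
V₂ = V₁ · sin φ₁ / sin φ₂ = 41.0 × sin 35° / sin 59°
V₂ = 41.0 × 0.5736/0.8572 = 27.4 m s⁻¹

27.4 m s⁻¹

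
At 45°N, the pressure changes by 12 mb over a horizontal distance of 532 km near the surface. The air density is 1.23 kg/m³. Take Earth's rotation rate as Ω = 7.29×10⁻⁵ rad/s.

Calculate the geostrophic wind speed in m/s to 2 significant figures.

Coriolis parameter at 45°N:
f = 2Ω sin φ = 2 × 7.29×10⁻⁵ × sin 45° = 1.03×10⁻⁴ s⁻¹
Pressure gradient: |∂P/∂n| = 1200 Pa / 532000 m = 2.26×10⁻³ Pa/m
Geostrophic balance (pressure-gradient force = Coriolis force):
V_g = (1/(fρ)) |∂P/∂n| = 2.26×10⁻³ / (1.03×10⁻⁴ × 1.23) = 17.8 m/s

18 m/s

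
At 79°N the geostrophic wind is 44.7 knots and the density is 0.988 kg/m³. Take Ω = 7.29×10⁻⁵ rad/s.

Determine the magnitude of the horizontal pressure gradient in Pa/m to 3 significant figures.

Coriolis parameter at 79°N:
f = 2Ω sin φ = 2 × 7.29×10⁻⁵ × sin 79° = 1.43×10⁻⁴ s⁻¹
Wind speed in SI: 44.7 knots = 23.0 m/s
Geostrophic balance rearranged: |∂P/∂n| = f ρ V_g
|∂P/∂n| = 1.43×10⁻⁴ × 0.988 × 23.0 = 3.25×10⁻³ Pa/m

3.25×10⁻³ Pa/m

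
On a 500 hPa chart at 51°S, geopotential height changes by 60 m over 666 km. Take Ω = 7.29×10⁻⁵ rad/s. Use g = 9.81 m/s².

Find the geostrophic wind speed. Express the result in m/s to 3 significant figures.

Coriolis parameter at 51°S:
f = 2Ω sin φ = 2 × 7.29×10⁻⁵ × sin 51° = 1.13×10⁻⁴ s⁻¹
Height gradient: |∂Z/∂n| = 60 m / 666000 m = 9.01×10⁻⁵
On a pressure surface, geostrophic balance gives V_g = (g/f)|∂Z/∂n|:
V_g = 9.81 × 9.01×10⁻⁵ / 1.13×10⁻⁴ = 7.80 m/s

7.80 m/s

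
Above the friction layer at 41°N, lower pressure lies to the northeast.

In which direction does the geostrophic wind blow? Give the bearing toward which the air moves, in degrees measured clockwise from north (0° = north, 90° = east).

135°

The pressure-gradient force points toward the northeast (bearing 045°).
Geostrophic balance: in the Northern Hemisphere the Coriolis force deflects motion to the right, so the geostrophic wind blows 90° to the right of the pressure-gradient force (low pressure on the left).
Rotating 045° by 90° clockwise gives 135° — the wind blows toward the southeast.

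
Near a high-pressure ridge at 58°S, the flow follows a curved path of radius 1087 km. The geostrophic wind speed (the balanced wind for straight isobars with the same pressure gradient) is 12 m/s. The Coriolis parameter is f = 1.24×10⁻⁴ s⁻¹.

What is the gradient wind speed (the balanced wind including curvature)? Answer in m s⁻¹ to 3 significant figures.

Around a high, pressure-gradient force acts outward with centrifugal, so Coriolis balances both:
fV = (1/ρ)|∂P/∂n| + V²/R  →  V² − fR·V + fR·V_g = 0
With fR = 1.24×10⁻⁴ × 1087×10³ m = 135 m/s:
V = [fR − √((fR)² − 4 fR V_g)]/2 = [135 − √(135² − 4×135×12)]/2 = 13.3 m/s
Supergeostrophic (V > V_g = 12 m/s), as expected around a high.

13.3 m s⁻¹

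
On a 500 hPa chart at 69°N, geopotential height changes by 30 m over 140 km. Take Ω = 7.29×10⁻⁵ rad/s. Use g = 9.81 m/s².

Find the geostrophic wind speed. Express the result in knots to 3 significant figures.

Coriolis parameter at 69°N:
f = 2Ω sin φ = 2 × 7.29×10⁻⁵ × sin 69° = 1.36×10⁻⁴ s⁻¹
Height gradient: |∂Z/∂n| = 30 m / 140000 m = 2.14×10⁻⁴
On a pressure surface, geostrophic balance gives V_g = (g/f)|∂Z/∂n|:
V_g = 9.81 × 2.14×10⁻⁴ / 1.36×10⁻⁴ = 15.4 m/s
Converting: 15.4 m/s × 1.944 = 30.0 knots

30.0 knots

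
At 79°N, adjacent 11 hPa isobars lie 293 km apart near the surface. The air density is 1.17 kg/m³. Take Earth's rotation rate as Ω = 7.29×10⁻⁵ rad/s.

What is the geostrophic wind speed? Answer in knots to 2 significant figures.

Coriolis parameter at 79°N:
f = 2Ω sin φ = 2 × 7.29×10⁻⁵ × sin 79° = 1.43×10⁻⁴ s⁻¹
Pressure gradient: |∂P/∂n| = 1100 Pa / 293000 m = 3.75×10⁻³ Pa/m
Geostrophic balance (pressure-gradient force = Coriolis force):
V_g = (1/(fρ)) |∂P/∂n| = 3.75×10⁻³ / (1.43×10⁻⁴ × 1.17) = 22.4 m/s
Converting: 22.4 m/s × 1.944 = 44 knots

44 knots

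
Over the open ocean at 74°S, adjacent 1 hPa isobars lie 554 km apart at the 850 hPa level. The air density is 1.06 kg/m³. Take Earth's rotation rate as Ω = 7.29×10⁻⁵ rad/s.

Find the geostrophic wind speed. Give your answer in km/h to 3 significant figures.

Coriolis parameter at 74°S:
f = 2Ω sin φ = 2 × 7.29×10⁻⁵ × sin 74° = 1.40×10⁻⁴ s⁻¹
Pressure gradient: |∂P/∂n| = 100 Pa / 554000 m = 1.81×10⁻⁴ Pa/m
Geostrophic balance (pressure-gradient force = Coriolis force):
V_g = (1/(fρ)) |∂P/∂n| = 1.81×10⁻⁴ / (1.40×10⁻⁴ × 1.06) = 1.22 m/s
Converting: 1.22 m/s × 3.6 = 4.37 km/h

4.37 km/h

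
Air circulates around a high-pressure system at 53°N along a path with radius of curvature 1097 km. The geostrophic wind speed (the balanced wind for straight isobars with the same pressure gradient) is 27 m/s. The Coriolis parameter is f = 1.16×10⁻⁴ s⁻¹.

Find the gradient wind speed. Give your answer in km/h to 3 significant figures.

140 km/h

Around a high, pressure-gradient force acts outward with centrifugal, so Coriolis balances both:
fV = (1/ρ)|∂P/∂n| + V²/R  →  V² − fR·V + fR·V_g = 0
With fR = 1.16×10⁻⁴ × 1097×10³ m = 127 m/s:
V = [fR − √((fR)² − 4 fR V_g)]/2 = [127 − √(127² − 4×127×27)]/2 = 38.9 m/s
Supergeostrophic (V > V_g = 27 m/s), as expected around a high.
Converting: 38.9 m/s × 3.6 = 140 km/h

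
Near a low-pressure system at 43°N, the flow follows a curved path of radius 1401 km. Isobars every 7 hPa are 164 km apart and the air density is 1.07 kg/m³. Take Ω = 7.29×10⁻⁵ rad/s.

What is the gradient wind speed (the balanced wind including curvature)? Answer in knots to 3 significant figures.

Coriolis parameter at 43°N:
f = 2Ω sin φ = 2 × 7.29×10⁻⁵ × sin 43° = 9.94×10⁻⁵ s⁻¹
Pressure gradient: |∂P/∂n| = 700 Pa / 164000 m = 4.27×10⁻³ Pa/m
Geostrophic speed: V_g = |∂P/∂n|/(fρ) = 4.27×10⁻³/(9.94×10⁻⁵ × 1.07) = 40.1 m/s
Around a low, centrifugal force acts outward with Coriolis, so pressure-gradient force balances both:
(1/ρ)|∂P/∂n| = fV + V²/R  →  V² + fR·V − fR·V_g = 0
With fR = 9.94×10⁻⁵ × 1401×10³ m = 139 m/s:
V = [−fR + √((fR)² + 4 fR V_g)]/2 = [−139 + √(139² + 4×139×40.1)]/2 = 32.5 m/s
Subgeostrophic (V < V_g = 40.1 m/s), as expected around a low.
Converting: 32.5 m/s × 1.944 = 63.2 knots

63.2 knots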